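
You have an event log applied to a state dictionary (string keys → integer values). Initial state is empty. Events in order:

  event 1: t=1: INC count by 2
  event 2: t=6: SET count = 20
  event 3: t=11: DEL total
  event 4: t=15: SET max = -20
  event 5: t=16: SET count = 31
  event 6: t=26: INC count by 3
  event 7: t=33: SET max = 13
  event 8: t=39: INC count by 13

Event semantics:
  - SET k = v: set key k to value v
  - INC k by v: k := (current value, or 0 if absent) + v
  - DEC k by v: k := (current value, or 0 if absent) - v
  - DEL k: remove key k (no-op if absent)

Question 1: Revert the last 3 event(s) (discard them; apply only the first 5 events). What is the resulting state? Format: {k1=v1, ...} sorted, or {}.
Keep first 5 events (discard last 3):
  after event 1 (t=1: INC count by 2): {count=2}
  after event 2 (t=6: SET count = 20): {count=20}
  after event 3 (t=11: DEL total): {count=20}
  after event 4 (t=15: SET max = -20): {count=20, max=-20}
  after event 5 (t=16: SET count = 31): {count=31, max=-20}

Answer: {count=31, max=-20}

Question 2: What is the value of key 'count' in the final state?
Answer: 47

Derivation:
Track key 'count' through all 8 events:
  event 1 (t=1: INC count by 2): count (absent) -> 2
  event 2 (t=6: SET count = 20): count 2 -> 20
  event 3 (t=11: DEL total): count unchanged
  event 4 (t=15: SET max = -20): count unchanged
  event 5 (t=16: SET count = 31): count 20 -> 31
  event 6 (t=26: INC count by 3): count 31 -> 34
  event 7 (t=33: SET max = 13): count unchanged
  event 8 (t=39: INC count by 13): count 34 -> 47
Final: count = 47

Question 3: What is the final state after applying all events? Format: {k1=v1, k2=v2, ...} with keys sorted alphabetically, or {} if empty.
  after event 1 (t=1: INC count by 2): {count=2}
  after event 2 (t=6: SET count = 20): {count=20}
  after event 3 (t=11: DEL total): {count=20}
  after event 4 (t=15: SET max = -20): {count=20, max=-20}
  after event 5 (t=16: SET count = 31): {count=31, max=-20}
  after event 6 (t=26: INC count by 3): {count=34, max=-20}
  after event 7 (t=33: SET max = 13): {count=34, max=13}
  after event 8 (t=39: INC count by 13): {count=47, max=13}

Answer: {count=47, max=13}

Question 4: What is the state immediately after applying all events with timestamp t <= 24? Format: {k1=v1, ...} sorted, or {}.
Answer: {count=31, max=-20}

Derivation:
Apply events with t <= 24 (5 events):
  after event 1 (t=1: INC count by 2): {count=2}
  after event 2 (t=6: SET count = 20): {count=20}
  after event 3 (t=11: DEL total): {count=20}
  after event 4 (t=15: SET max = -20): {count=20, max=-20}
  after event 5 (t=16: SET count = 31): {count=31, max=-20}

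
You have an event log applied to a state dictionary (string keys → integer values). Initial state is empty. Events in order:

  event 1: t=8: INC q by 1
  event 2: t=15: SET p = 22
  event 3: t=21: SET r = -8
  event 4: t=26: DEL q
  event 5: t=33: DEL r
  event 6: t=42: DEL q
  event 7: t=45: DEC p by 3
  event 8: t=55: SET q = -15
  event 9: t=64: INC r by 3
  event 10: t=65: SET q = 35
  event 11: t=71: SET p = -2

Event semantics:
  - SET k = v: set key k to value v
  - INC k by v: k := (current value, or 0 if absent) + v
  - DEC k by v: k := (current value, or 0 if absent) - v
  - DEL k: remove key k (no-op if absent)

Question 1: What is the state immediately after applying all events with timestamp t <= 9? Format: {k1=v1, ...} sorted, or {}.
Apply events with t <= 9 (1 events):
  after event 1 (t=8: INC q by 1): {q=1}

Answer: {q=1}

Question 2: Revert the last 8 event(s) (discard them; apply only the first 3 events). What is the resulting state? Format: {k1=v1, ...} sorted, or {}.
Answer: {p=22, q=1, r=-8}

Derivation:
Keep first 3 events (discard last 8):
  after event 1 (t=8: INC q by 1): {q=1}
  after event 2 (t=15: SET p = 22): {p=22, q=1}
  after event 3 (t=21: SET r = -8): {p=22, q=1, r=-8}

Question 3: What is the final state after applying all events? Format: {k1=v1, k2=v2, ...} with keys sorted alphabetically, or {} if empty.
Answer: {p=-2, q=35, r=3}

Derivation:
  after event 1 (t=8: INC q by 1): {q=1}
  after event 2 (t=15: SET p = 22): {p=22, q=1}
  after event 3 (t=21: SET r = -8): {p=22, q=1, r=-8}
  after event 4 (t=26: DEL q): {p=22, r=-8}
  after event 5 (t=33: DEL r): {p=22}
  after event 6 (t=42: DEL q): {p=22}
  after event 7 (t=45: DEC p by 3): {p=19}
  after event 8 (t=55: SET q = -15): {p=19, q=-15}
  after event 9 (t=64: INC r by 3): {p=19, q=-15, r=3}
  after event 10 (t=65: SET q = 35): {p=19, q=35, r=3}
  after event 11 (t=71: SET p = -2): {p=-2, q=35, r=3}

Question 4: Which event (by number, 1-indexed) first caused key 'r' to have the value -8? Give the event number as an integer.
Looking for first event where r becomes -8:
  event 3: r (absent) -> -8  <-- first match

Answer: 3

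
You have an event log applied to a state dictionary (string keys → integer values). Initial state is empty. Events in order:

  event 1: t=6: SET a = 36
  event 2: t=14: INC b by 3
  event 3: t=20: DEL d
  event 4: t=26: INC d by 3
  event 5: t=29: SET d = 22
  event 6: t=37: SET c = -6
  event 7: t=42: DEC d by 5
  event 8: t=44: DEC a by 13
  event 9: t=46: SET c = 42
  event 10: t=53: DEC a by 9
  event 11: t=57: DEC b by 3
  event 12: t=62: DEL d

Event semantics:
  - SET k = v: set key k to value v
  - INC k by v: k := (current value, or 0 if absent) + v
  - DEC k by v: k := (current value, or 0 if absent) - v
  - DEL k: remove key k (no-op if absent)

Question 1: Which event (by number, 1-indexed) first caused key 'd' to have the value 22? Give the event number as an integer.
Looking for first event where d becomes 22:
  event 4: d = 3
  event 5: d 3 -> 22  <-- first match

Answer: 5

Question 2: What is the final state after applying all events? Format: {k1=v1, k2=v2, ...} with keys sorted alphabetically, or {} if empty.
  after event 1 (t=6: SET a = 36): {a=36}
  after event 2 (t=14: INC b by 3): {a=36, b=3}
  after event 3 (t=20: DEL d): {a=36, b=3}
  after event 4 (t=26: INC d by 3): {a=36, b=3, d=3}
  after event 5 (t=29: SET d = 22): {a=36, b=3, d=22}
  after event 6 (t=37: SET c = -6): {a=36, b=3, c=-6, d=22}
  after event 7 (t=42: DEC d by 5): {a=36, b=3, c=-6, d=17}
  after event 8 (t=44: DEC a by 13): {a=23, b=3, c=-6, d=17}
  after event 9 (t=46: SET c = 42): {a=23, b=3, c=42, d=17}
  after event 10 (t=53: DEC a by 9): {a=14, b=3, c=42, d=17}
  after event 11 (t=57: DEC b by 3): {a=14, b=0, c=42, d=17}
  after event 12 (t=62: DEL d): {a=14, b=0, c=42}

Answer: {a=14, b=0, c=42}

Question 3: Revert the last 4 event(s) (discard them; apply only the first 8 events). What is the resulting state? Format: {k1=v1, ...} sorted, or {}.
Answer: {a=23, b=3, c=-6, d=17}

Derivation:
Keep first 8 events (discard last 4):
  after event 1 (t=6: SET a = 36): {a=36}
  after event 2 (t=14: INC b by 3): {a=36, b=3}
  after event 3 (t=20: DEL d): {a=36, b=3}
  after event 4 (t=26: INC d by 3): {a=36, b=3, d=3}
  after event 5 (t=29: SET d = 22): {a=36, b=3, d=22}
  after event 6 (t=37: SET c = -6): {a=36, b=3, c=-6, d=22}
  after event 7 (t=42: DEC d by 5): {a=36, b=3, c=-6, d=17}
  after event 8 (t=44: DEC a by 13): {a=23, b=3, c=-6, d=17}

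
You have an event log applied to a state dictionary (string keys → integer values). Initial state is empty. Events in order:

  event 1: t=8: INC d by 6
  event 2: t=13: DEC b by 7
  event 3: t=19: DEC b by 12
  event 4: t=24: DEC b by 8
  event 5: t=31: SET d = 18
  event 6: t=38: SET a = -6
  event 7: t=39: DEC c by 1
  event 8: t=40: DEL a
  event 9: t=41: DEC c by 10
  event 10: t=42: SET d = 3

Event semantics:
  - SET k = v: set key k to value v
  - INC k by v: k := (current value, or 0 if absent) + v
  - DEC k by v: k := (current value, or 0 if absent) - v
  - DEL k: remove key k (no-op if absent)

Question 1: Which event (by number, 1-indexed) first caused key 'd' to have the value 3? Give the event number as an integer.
Answer: 10

Derivation:
Looking for first event where d becomes 3:
  event 1: d = 6
  event 2: d = 6
  event 3: d = 6
  event 4: d = 6
  event 5: d = 18
  event 6: d = 18
  event 7: d = 18
  event 8: d = 18
  event 9: d = 18
  event 10: d 18 -> 3  <-- first match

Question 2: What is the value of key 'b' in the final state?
Track key 'b' through all 10 events:
  event 1 (t=8: INC d by 6): b unchanged
  event 2 (t=13: DEC b by 7): b (absent) -> -7
  event 3 (t=19: DEC b by 12): b -7 -> -19
  event 4 (t=24: DEC b by 8): b -19 -> -27
  event 5 (t=31: SET d = 18): b unchanged
  event 6 (t=38: SET a = -6): b unchanged
  event 7 (t=39: DEC c by 1): b unchanged
  event 8 (t=40: DEL a): b unchanged
  event 9 (t=41: DEC c by 10): b unchanged
  event 10 (t=42: SET d = 3): b unchanged
Final: b = -27

Answer: -27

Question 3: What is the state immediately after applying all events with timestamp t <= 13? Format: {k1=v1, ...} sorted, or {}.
Answer: {b=-7, d=6}

Derivation:
Apply events with t <= 13 (2 events):
  after event 1 (t=8: INC d by 6): {d=6}
  after event 2 (t=13: DEC b by 7): {b=-7, d=6}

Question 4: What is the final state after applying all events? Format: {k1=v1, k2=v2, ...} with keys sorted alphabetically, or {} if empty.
  after event 1 (t=8: INC d by 6): {d=6}
  after event 2 (t=13: DEC b by 7): {b=-7, d=6}
  after event 3 (t=19: DEC b by 12): {b=-19, d=6}
  after event 4 (t=24: DEC b by 8): {b=-27, d=6}
  after event 5 (t=31: SET d = 18): {b=-27, d=18}
  after event 6 (t=38: SET a = -6): {a=-6, b=-27, d=18}
  after event 7 (t=39: DEC c by 1): {a=-6, b=-27, c=-1, d=18}
  after event 8 (t=40: DEL a): {b=-27, c=-1, d=18}
  after event 9 (t=41: DEC c by 10): {b=-27, c=-11, d=18}
  after event 10 (t=42: SET d = 3): {b=-27, c=-11, d=3}

Answer: {b=-27, c=-11, d=3}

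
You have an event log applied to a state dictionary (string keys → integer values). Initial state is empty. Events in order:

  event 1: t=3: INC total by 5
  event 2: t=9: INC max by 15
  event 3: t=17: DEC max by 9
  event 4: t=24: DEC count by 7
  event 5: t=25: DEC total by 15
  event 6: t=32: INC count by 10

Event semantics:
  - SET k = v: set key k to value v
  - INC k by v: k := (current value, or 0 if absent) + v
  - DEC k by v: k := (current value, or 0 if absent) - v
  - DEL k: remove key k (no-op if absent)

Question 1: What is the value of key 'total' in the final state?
Answer: -10

Derivation:
Track key 'total' through all 6 events:
  event 1 (t=3: INC total by 5): total (absent) -> 5
  event 2 (t=9: INC max by 15): total unchanged
  event 3 (t=17: DEC max by 9): total unchanged
  event 4 (t=24: DEC count by 7): total unchanged
  event 5 (t=25: DEC total by 15): total 5 -> -10
  event 6 (t=32: INC count by 10): total unchanged
Final: total = -10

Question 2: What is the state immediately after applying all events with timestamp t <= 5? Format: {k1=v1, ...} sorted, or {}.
Answer: {total=5}

Derivation:
Apply events with t <= 5 (1 events):
  after event 1 (t=3: INC total by 5): {total=5}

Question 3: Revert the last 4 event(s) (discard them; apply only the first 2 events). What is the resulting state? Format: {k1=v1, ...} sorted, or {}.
Keep first 2 events (discard last 4):
  after event 1 (t=3: INC total by 5): {total=5}
  after event 2 (t=9: INC max by 15): {max=15, total=5}

Answer: {max=15, total=5}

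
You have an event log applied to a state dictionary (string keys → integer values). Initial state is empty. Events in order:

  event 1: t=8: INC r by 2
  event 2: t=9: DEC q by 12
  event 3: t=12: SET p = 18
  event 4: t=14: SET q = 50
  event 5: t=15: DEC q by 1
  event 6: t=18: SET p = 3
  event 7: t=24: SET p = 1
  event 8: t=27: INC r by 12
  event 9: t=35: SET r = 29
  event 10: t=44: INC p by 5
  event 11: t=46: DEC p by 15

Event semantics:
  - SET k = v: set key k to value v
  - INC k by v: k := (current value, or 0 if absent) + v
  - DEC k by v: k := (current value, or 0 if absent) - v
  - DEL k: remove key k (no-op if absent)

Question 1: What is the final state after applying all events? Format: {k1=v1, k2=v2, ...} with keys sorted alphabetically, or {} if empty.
Answer: {p=-9, q=49, r=29}

Derivation:
  after event 1 (t=8: INC r by 2): {r=2}
  after event 2 (t=9: DEC q by 12): {q=-12, r=2}
  after event 3 (t=12: SET p = 18): {p=18, q=-12, r=2}
  after event 4 (t=14: SET q = 50): {p=18, q=50, r=2}
  after event 5 (t=15: DEC q by 1): {p=18, q=49, r=2}
  after event 6 (t=18: SET p = 3): {p=3, q=49, r=2}
  after event 7 (t=24: SET p = 1): {p=1, q=49, r=2}
  after event 8 (t=27: INC r by 12): {p=1, q=49, r=14}
  after event 9 (t=35: SET r = 29): {p=1, q=49, r=29}
  after event 10 (t=44: INC p by 5): {p=6, q=49, r=29}
  after event 11 (t=46: DEC p by 15): {p=-9, q=49, r=29}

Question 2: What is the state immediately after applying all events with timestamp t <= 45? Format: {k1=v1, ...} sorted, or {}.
Answer: {p=6, q=49, r=29}

Derivation:
Apply events with t <= 45 (10 events):
  after event 1 (t=8: INC r by 2): {r=2}
  after event 2 (t=9: DEC q by 12): {q=-12, r=2}
  after event 3 (t=12: SET p = 18): {p=18, q=-12, r=2}
  after event 4 (t=14: SET q = 50): {p=18, q=50, r=2}
  after event 5 (t=15: DEC q by 1): {p=18, q=49, r=2}
  after event 6 (t=18: SET p = 3): {p=3, q=49, r=2}
  after event 7 (t=24: SET p = 1): {p=1, q=49, r=2}
  after event 8 (t=27: INC r by 12): {p=1, q=49, r=14}
  after event 9 (t=35: SET r = 29): {p=1, q=49, r=29}
  after event 10 (t=44: INC p by 5): {p=6, q=49, r=29}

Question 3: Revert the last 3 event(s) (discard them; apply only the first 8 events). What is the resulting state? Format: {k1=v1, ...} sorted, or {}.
Keep first 8 events (discard last 3):
  after event 1 (t=8: INC r by 2): {r=2}
  after event 2 (t=9: DEC q by 12): {q=-12, r=2}
  after event 3 (t=12: SET p = 18): {p=18, q=-12, r=2}
  after event 4 (t=14: SET q = 50): {p=18, q=50, r=2}
  after event 5 (t=15: DEC q by 1): {p=18, q=49, r=2}
  after event 6 (t=18: SET p = 3): {p=3, q=49, r=2}
  after event 7 (t=24: SET p = 1): {p=1, q=49, r=2}
  after event 8 (t=27: INC r by 12): {p=1, q=49, r=14}

Answer: {p=1, q=49, r=14}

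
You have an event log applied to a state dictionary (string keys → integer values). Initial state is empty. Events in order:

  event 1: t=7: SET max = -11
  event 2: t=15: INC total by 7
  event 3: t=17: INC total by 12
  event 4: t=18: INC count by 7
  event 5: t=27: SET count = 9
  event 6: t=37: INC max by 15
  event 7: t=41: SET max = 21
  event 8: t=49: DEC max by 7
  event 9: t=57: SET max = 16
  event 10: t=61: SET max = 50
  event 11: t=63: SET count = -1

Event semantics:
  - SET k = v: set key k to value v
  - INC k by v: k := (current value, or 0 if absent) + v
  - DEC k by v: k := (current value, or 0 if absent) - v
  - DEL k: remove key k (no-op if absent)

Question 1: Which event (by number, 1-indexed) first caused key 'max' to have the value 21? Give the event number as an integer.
Answer: 7

Derivation:
Looking for first event where max becomes 21:
  event 1: max = -11
  event 2: max = -11
  event 3: max = -11
  event 4: max = -11
  event 5: max = -11
  event 6: max = 4
  event 7: max 4 -> 21  <-- first match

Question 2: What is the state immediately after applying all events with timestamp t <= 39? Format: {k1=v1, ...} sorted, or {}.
Answer: {count=9, max=4, total=19}

Derivation:
Apply events with t <= 39 (6 events):
  after event 1 (t=7: SET max = -11): {max=-11}
  after event 2 (t=15: INC total by 7): {max=-11, total=7}
  after event 3 (t=17: INC total by 12): {max=-11, total=19}
  after event 4 (t=18: INC count by 7): {count=7, max=-11, total=19}
  after event 5 (t=27: SET count = 9): {count=9, max=-11, total=19}
  after event 6 (t=37: INC max by 15): {count=9, max=4, total=19}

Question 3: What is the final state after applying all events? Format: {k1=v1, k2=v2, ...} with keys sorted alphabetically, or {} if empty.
Answer: {count=-1, max=50, total=19}

Derivation:
  after event 1 (t=7: SET max = -11): {max=-11}
  after event 2 (t=15: INC total by 7): {max=-11, total=7}
  after event 3 (t=17: INC total by 12): {max=-11, total=19}
  after event 4 (t=18: INC count by 7): {count=7, max=-11, total=19}
  after event 5 (t=27: SET count = 9): {count=9, max=-11, total=19}
  after event 6 (t=37: INC max by 15): {count=9, max=4, total=19}
  after event 7 (t=41: SET max = 21): {count=9, max=21, total=19}
  after event 8 (t=49: DEC max by 7): {count=9, max=14, total=19}
  after event 9 (t=57: SET max = 16): {count=9, max=16, total=19}
  after event 10 (t=61: SET max = 50): {count=9, max=50, total=19}
  after event 11 (t=63: SET count = -1): {count=-1, max=50, total=19}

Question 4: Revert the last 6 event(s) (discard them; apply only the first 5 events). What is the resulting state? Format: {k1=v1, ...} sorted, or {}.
Answer: {count=9, max=-11, total=19}

Derivation:
Keep first 5 events (discard last 6):
  after event 1 (t=7: SET max = -11): {max=-11}
  after event 2 (t=15: INC total by 7): {max=-11, total=7}
  after event 3 (t=17: INC total by 12): {max=-11, total=19}
  after event 4 (t=18: INC count by 7): {count=7, max=-11, total=19}
  after event 5 (t=27: SET count = 9): {count=9, max=-11, total=19}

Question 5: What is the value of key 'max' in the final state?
Track key 'max' through all 11 events:
  event 1 (t=7: SET max = -11): max (absent) -> -11
  event 2 (t=15: INC total by 7): max unchanged
  event 3 (t=17: INC total by 12): max unchanged
  event 4 (t=18: INC count by 7): max unchanged
  event 5 (t=27: SET count = 9): max unchanged
  event 6 (t=37: INC max by 15): max -11 -> 4
  event 7 (t=41: SET max = 21): max 4 -> 21
  event 8 (t=49: DEC max by 7): max 21 -> 14
  event 9 (t=57: SET max = 16): max 14 -> 16
  event 10 (t=61: SET max = 50): max 16 -> 50
  event 11 (t=63: SET count = -1): max unchanged
Final: max = 50

Answer: 50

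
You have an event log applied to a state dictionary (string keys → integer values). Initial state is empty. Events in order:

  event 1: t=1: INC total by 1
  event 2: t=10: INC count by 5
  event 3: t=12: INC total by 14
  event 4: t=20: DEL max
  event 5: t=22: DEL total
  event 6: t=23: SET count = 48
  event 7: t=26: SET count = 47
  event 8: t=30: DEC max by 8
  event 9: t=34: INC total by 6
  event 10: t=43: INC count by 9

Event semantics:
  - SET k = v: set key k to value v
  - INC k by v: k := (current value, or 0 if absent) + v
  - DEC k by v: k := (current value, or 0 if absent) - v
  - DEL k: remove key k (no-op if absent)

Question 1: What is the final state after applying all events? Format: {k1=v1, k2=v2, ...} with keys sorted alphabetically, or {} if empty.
Answer: {count=56, max=-8, total=6}

Derivation:
  after event 1 (t=1: INC total by 1): {total=1}
  after event 2 (t=10: INC count by 5): {count=5, total=1}
  after event 3 (t=12: INC total by 14): {count=5, total=15}
  after event 4 (t=20: DEL max): {count=5, total=15}
  after event 5 (t=22: DEL total): {count=5}
  after event 6 (t=23: SET count = 48): {count=48}
  after event 7 (t=26: SET count = 47): {count=47}
  after event 8 (t=30: DEC max by 8): {count=47, max=-8}
  after event 9 (t=34: INC total by 6): {count=47, max=-8, total=6}
  after event 10 (t=43: INC count by 9): {count=56, max=-8, total=6}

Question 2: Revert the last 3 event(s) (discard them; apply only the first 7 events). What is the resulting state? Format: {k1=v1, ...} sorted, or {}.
Keep first 7 events (discard last 3):
  after event 1 (t=1: INC total by 1): {total=1}
  after event 2 (t=10: INC count by 5): {count=5, total=1}
  after event 3 (t=12: INC total by 14): {count=5, total=15}
  after event 4 (t=20: DEL max): {count=5, total=15}
  after event 5 (t=22: DEL total): {count=5}
  after event 6 (t=23: SET count = 48): {count=48}
  after event 7 (t=26: SET count = 47): {count=47}

Answer: {count=47}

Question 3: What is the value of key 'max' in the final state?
Answer: -8

Derivation:
Track key 'max' through all 10 events:
  event 1 (t=1: INC total by 1): max unchanged
  event 2 (t=10: INC count by 5): max unchanged
  event 3 (t=12: INC total by 14): max unchanged
  event 4 (t=20: DEL max): max (absent) -> (absent)
  event 5 (t=22: DEL total): max unchanged
  event 6 (t=23: SET count = 48): max unchanged
  event 7 (t=26: SET count = 47): max unchanged
  event 8 (t=30: DEC max by 8): max (absent) -> -8
  event 9 (t=34: INC total by 6): max unchanged
  event 10 (t=43: INC count by 9): max unchanged
Final: max = -8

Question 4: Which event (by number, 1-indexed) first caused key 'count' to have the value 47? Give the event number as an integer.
Answer: 7

Derivation:
Looking for first event where count becomes 47:
  event 2: count = 5
  event 3: count = 5
  event 4: count = 5
  event 5: count = 5
  event 6: count = 48
  event 7: count 48 -> 47  <-- first match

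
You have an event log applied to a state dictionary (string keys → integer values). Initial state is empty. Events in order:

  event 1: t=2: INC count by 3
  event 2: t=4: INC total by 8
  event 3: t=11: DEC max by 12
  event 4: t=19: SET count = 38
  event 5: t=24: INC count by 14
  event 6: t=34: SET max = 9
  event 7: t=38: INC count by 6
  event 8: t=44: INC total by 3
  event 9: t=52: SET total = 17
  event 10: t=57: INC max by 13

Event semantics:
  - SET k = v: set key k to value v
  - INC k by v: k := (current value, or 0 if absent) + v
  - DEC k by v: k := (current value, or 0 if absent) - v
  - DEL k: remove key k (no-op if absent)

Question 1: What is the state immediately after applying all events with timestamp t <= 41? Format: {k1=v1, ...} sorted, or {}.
Apply events with t <= 41 (7 events):
  after event 1 (t=2: INC count by 3): {count=3}
  after event 2 (t=4: INC total by 8): {count=3, total=8}
  after event 3 (t=11: DEC max by 12): {count=3, max=-12, total=8}
  after event 4 (t=19: SET count = 38): {count=38, max=-12, total=8}
  after event 5 (t=24: INC count by 14): {count=52, max=-12, total=8}
  after event 6 (t=34: SET max = 9): {count=52, max=9, total=8}
  after event 7 (t=38: INC count by 6): {count=58, max=9, total=8}

Answer: {count=58, max=9, total=8}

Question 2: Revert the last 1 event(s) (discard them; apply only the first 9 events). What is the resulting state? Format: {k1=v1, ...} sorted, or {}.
Keep first 9 events (discard last 1):
  after event 1 (t=2: INC count by 3): {count=3}
  after event 2 (t=4: INC total by 8): {count=3, total=8}
  after event 3 (t=11: DEC max by 12): {count=3, max=-12, total=8}
  after event 4 (t=19: SET count = 38): {count=38, max=-12, total=8}
  after event 5 (t=24: INC count by 14): {count=52, max=-12, total=8}
  after event 6 (t=34: SET max = 9): {count=52, max=9, total=8}
  after event 7 (t=38: INC count by 6): {count=58, max=9, total=8}
  after event 8 (t=44: INC total by 3): {count=58, max=9, total=11}
  after event 9 (t=52: SET total = 17): {count=58, max=9, total=17}

Answer: {count=58, max=9, total=17}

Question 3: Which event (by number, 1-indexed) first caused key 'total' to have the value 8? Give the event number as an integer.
Answer: 2

Derivation:
Looking for first event where total becomes 8:
  event 2: total (absent) -> 8  <-- first match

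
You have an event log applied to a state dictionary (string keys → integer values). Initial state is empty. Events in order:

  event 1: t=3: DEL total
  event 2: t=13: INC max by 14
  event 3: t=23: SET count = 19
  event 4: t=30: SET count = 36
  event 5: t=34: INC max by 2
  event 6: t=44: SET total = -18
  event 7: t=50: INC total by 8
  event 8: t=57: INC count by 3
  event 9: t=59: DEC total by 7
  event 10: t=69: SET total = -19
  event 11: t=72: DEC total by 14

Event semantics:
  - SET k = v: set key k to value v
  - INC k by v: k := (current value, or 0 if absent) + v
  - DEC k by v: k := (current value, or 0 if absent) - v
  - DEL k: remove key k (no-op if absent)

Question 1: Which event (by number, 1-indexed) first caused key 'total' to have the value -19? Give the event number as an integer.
Looking for first event where total becomes -19:
  event 6: total = -18
  event 7: total = -10
  event 8: total = -10
  event 9: total = -17
  event 10: total -17 -> -19  <-- first match

Answer: 10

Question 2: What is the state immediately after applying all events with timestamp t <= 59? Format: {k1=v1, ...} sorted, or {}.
Apply events with t <= 59 (9 events):
  after event 1 (t=3: DEL total): {}
  after event 2 (t=13: INC max by 14): {max=14}
  after event 3 (t=23: SET count = 19): {count=19, max=14}
  after event 4 (t=30: SET count = 36): {count=36, max=14}
  after event 5 (t=34: INC max by 2): {count=36, max=16}
  after event 6 (t=44: SET total = -18): {count=36, max=16, total=-18}
  after event 7 (t=50: INC total by 8): {count=36, max=16, total=-10}
  after event 8 (t=57: INC count by 3): {count=39, max=16, total=-10}
  after event 9 (t=59: DEC total by 7): {count=39, max=16, total=-17}

Answer: {count=39, max=16, total=-17}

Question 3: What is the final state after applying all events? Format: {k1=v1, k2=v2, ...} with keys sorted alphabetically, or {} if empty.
Answer: {count=39, max=16, total=-33}

Derivation:
  after event 1 (t=3: DEL total): {}
  after event 2 (t=13: INC max by 14): {max=14}
  after event 3 (t=23: SET count = 19): {count=19, max=14}
  after event 4 (t=30: SET count = 36): {count=36, max=14}
  after event 5 (t=34: INC max by 2): {count=36, max=16}
  after event 6 (t=44: SET total = -18): {count=36, max=16, total=-18}
  after event 7 (t=50: INC total by 8): {count=36, max=16, total=-10}
  after event 8 (t=57: INC count by 3): {count=39, max=16, total=-10}
  after event 9 (t=59: DEC total by 7): {count=39, max=16, total=-17}
  after event 10 (t=69: SET total = -19): {count=39, max=16, total=-19}
  after event 11 (t=72: DEC total by 14): {count=39, max=16, total=-33}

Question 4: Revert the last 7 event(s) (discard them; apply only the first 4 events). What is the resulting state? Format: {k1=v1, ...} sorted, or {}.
Answer: {count=36, max=14}

Derivation:
Keep first 4 events (discard last 7):
  after event 1 (t=3: DEL total): {}
  after event 2 (t=13: INC max by 14): {max=14}
  after event 3 (t=23: SET count = 19): {count=19, max=14}
  after event 4 (t=30: SET count = 36): {count=36, max=14}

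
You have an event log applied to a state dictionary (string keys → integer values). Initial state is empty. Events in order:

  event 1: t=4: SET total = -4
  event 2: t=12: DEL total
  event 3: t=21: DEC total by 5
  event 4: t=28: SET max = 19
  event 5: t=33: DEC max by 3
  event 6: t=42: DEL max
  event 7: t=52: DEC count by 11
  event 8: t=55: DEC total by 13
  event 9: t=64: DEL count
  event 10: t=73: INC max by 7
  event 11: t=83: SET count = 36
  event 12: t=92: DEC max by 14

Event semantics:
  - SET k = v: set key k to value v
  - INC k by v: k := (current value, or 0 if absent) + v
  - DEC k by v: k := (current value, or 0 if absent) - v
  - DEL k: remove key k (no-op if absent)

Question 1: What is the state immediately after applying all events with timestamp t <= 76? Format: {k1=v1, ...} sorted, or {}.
Apply events with t <= 76 (10 events):
  after event 1 (t=4: SET total = -4): {total=-4}
  after event 2 (t=12: DEL total): {}
  after event 3 (t=21: DEC total by 5): {total=-5}
  after event 4 (t=28: SET max = 19): {max=19, total=-5}
  after event 5 (t=33: DEC max by 3): {max=16, total=-5}
  after event 6 (t=42: DEL max): {total=-5}
  after event 7 (t=52: DEC count by 11): {count=-11, total=-5}
  after event 8 (t=55: DEC total by 13): {count=-11, total=-18}
  after event 9 (t=64: DEL count): {total=-18}
  after event 10 (t=73: INC max by 7): {max=7, total=-18}

Answer: {max=7, total=-18}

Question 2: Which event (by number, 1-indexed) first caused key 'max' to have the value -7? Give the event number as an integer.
Answer: 12

Derivation:
Looking for first event where max becomes -7:
  event 4: max = 19
  event 5: max = 16
  event 6: max = (absent)
  event 10: max = 7
  event 11: max = 7
  event 12: max 7 -> -7  <-- first match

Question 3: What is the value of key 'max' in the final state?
Answer: -7

Derivation:
Track key 'max' through all 12 events:
  event 1 (t=4: SET total = -4): max unchanged
  event 2 (t=12: DEL total): max unchanged
  event 3 (t=21: DEC total by 5): max unchanged
  event 4 (t=28: SET max = 19): max (absent) -> 19
  event 5 (t=33: DEC max by 3): max 19 -> 16
  event 6 (t=42: DEL max): max 16 -> (absent)
  event 7 (t=52: DEC count by 11): max unchanged
  event 8 (t=55: DEC total by 13): max unchanged
  event 9 (t=64: DEL count): max unchanged
  event 10 (t=73: INC max by 7): max (absent) -> 7
  event 11 (t=83: SET count = 36): max unchanged
  event 12 (t=92: DEC max by 14): max 7 -> -7
Final: max = -7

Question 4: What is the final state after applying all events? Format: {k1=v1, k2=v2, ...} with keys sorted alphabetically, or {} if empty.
  after event 1 (t=4: SET total = -4): {total=-4}
  after event 2 (t=12: DEL total): {}
  after event 3 (t=21: DEC total by 5): {total=-5}
  after event 4 (t=28: SET max = 19): {max=19, total=-5}
  after event 5 (t=33: DEC max by 3): {max=16, total=-5}
  after event 6 (t=42: DEL max): {total=-5}
  after event 7 (t=52: DEC count by 11): {count=-11, total=-5}
  after event 8 (t=55: DEC total by 13): {count=-11, total=-18}
  after event 9 (t=64: DEL count): {total=-18}
  after event 10 (t=73: INC max by 7): {max=7, total=-18}
  after event 11 (t=83: SET count = 36): {count=36, max=7, total=-18}
  after event 12 (t=92: DEC max by 14): {count=36, max=-7, total=-18}

Answer: {count=36, max=-7, total=-18}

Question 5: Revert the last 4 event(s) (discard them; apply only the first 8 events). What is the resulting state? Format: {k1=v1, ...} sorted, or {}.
Answer: {count=-11, total=-18}

Derivation:
Keep first 8 events (discard last 4):
  after event 1 (t=4: SET total = -4): {total=-4}
  after event 2 (t=12: DEL total): {}
  after event 3 (t=21: DEC total by 5): {total=-5}
  after event 4 (t=28: SET max = 19): {max=19, total=-5}
  after event 5 (t=33: DEC max by 3): {max=16, total=-5}
  after event 6 (t=42: DEL max): {total=-5}
  after event 7 (t=52: DEC count by 11): {count=-11, total=-5}
  after event 8 (t=55: DEC total by 13): {count=-11, total=-18}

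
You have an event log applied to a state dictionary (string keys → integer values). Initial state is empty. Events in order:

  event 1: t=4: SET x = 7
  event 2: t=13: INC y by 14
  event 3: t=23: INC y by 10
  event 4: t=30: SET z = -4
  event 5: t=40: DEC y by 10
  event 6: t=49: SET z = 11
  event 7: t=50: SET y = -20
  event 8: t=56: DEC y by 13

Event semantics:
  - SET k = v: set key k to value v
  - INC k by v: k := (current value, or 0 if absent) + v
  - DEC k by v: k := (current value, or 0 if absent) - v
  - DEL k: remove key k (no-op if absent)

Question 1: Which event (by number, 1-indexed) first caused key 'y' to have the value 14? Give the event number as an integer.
Looking for first event where y becomes 14:
  event 2: y (absent) -> 14  <-- first match

Answer: 2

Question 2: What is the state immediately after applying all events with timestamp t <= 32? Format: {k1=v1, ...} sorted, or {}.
Apply events with t <= 32 (4 events):
  after event 1 (t=4: SET x = 7): {x=7}
  after event 2 (t=13: INC y by 14): {x=7, y=14}
  after event 3 (t=23: INC y by 10): {x=7, y=24}
  after event 4 (t=30: SET z = -4): {x=7, y=24, z=-4}

Answer: {x=7, y=24, z=-4}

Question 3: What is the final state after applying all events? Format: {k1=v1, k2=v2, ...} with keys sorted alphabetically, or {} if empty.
  after event 1 (t=4: SET x = 7): {x=7}
  after event 2 (t=13: INC y by 14): {x=7, y=14}
  after event 3 (t=23: INC y by 10): {x=7, y=24}
  after event 4 (t=30: SET z = -4): {x=7, y=24, z=-4}
  after event 5 (t=40: DEC y by 10): {x=7, y=14, z=-4}
  after event 6 (t=49: SET z = 11): {x=7, y=14, z=11}
  after event 7 (t=50: SET y = -20): {x=7, y=-20, z=11}
  after event 8 (t=56: DEC y by 13): {x=7, y=-33, z=11}

Answer: {x=7, y=-33, z=11}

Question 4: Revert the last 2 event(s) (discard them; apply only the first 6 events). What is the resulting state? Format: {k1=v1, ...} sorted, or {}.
Keep first 6 events (discard last 2):
  after event 1 (t=4: SET x = 7): {x=7}
  after event 2 (t=13: INC y by 14): {x=7, y=14}
  after event 3 (t=23: INC y by 10): {x=7, y=24}
  after event 4 (t=30: SET z = -4): {x=7, y=24, z=-4}
  after event 5 (t=40: DEC y by 10): {x=7, y=14, z=-4}
  after event 6 (t=49: SET z = 11): {x=7, y=14, z=11}

Answer: {x=7, y=14, z=11}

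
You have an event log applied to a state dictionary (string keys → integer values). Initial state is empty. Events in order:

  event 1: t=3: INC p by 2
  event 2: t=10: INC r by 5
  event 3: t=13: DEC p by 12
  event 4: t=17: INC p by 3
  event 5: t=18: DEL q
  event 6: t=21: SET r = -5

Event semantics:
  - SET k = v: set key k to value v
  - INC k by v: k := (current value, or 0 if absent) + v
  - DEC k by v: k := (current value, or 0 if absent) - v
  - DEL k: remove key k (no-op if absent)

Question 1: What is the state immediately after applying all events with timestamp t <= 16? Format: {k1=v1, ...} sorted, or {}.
Answer: {p=-10, r=5}

Derivation:
Apply events with t <= 16 (3 events):
  after event 1 (t=3: INC p by 2): {p=2}
  after event 2 (t=10: INC r by 5): {p=2, r=5}
  after event 3 (t=13: DEC p by 12): {p=-10, r=5}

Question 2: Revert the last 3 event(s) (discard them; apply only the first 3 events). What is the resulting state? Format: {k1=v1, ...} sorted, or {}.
Answer: {p=-10, r=5}

Derivation:
Keep first 3 events (discard last 3):
  after event 1 (t=3: INC p by 2): {p=2}
  after event 2 (t=10: INC r by 5): {p=2, r=5}
  after event 3 (t=13: DEC p by 12): {p=-10, r=5}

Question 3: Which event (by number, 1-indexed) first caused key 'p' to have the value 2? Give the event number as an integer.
Answer: 1

Derivation:
Looking for first event where p becomes 2:
  event 1: p (absent) -> 2  <-- first match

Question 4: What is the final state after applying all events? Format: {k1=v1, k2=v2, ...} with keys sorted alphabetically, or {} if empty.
  after event 1 (t=3: INC p by 2): {p=2}
  after event 2 (t=10: INC r by 5): {p=2, r=5}
  after event 3 (t=13: DEC p by 12): {p=-10, r=5}
  after event 4 (t=17: INC p by 3): {p=-7, r=5}
  after event 5 (t=18: DEL q): {p=-7, r=5}
  after event 6 (t=21: SET r = -5): {p=-7, r=-5}

Answer: {p=-7, r=-5}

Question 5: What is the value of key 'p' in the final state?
Track key 'p' through all 6 events:
  event 1 (t=3: INC p by 2): p (absent) -> 2
  event 2 (t=10: INC r by 5): p unchanged
  event 3 (t=13: DEC p by 12): p 2 -> -10
  event 4 (t=17: INC p by 3): p -10 -> -7
  event 5 (t=18: DEL q): p unchanged
  event 6 (t=21: SET r = -5): p unchanged
Final: p = -7

Answer: -7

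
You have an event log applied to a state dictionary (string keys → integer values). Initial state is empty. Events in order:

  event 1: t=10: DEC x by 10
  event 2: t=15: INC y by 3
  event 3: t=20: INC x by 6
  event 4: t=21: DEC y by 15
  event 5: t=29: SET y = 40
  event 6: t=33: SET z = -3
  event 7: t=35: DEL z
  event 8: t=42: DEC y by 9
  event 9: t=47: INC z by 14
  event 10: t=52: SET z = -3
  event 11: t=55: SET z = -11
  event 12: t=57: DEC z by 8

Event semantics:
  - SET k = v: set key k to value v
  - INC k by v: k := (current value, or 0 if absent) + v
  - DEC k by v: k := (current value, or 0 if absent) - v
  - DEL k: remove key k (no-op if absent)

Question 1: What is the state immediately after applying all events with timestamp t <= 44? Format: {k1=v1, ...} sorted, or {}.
Apply events with t <= 44 (8 events):
  after event 1 (t=10: DEC x by 10): {x=-10}
  after event 2 (t=15: INC y by 3): {x=-10, y=3}
  after event 3 (t=20: INC x by 6): {x=-4, y=3}
  after event 4 (t=21: DEC y by 15): {x=-4, y=-12}
  after event 5 (t=29: SET y = 40): {x=-4, y=40}
  after event 6 (t=33: SET z = -3): {x=-4, y=40, z=-3}
  after event 7 (t=35: DEL z): {x=-4, y=40}
  after event 8 (t=42: DEC y by 9): {x=-4, y=31}

Answer: {x=-4, y=31}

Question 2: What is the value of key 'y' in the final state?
Track key 'y' through all 12 events:
  event 1 (t=10: DEC x by 10): y unchanged
  event 2 (t=15: INC y by 3): y (absent) -> 3
  event 3 (t=20: INC x by 6): y unchanged
  event 4 (t=21: DEC y by 15): y 3 -> -12
  event 5 (t=29: SET y = 40): y -12 -> 40
  event 6 (t=33: SET z = -3): y unchanged
  event 7 (t=35: DEL z): y unchanged
  event 8 (t=42: DEC y by 9): y 40 -> 31
  event 9 (t=47: INC z by 14): y unchanged
  event 10 (t=52: SET z = -3): y unchanged
  event 11 (t=55: SET z = -11): y unchanged
  event 12 (t=57: DEC z by 8): y unchanged
Final: y = 31

Answer: 31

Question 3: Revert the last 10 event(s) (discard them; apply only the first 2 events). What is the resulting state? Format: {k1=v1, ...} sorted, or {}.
Keep first 2 events (discard last 10):
  after event 1 (t=10: DEC x by 10): {x=-10}
  after event 2 (t=15: INC y by 3): {x=-10, y=3}

Answer: {x=-10, y=3}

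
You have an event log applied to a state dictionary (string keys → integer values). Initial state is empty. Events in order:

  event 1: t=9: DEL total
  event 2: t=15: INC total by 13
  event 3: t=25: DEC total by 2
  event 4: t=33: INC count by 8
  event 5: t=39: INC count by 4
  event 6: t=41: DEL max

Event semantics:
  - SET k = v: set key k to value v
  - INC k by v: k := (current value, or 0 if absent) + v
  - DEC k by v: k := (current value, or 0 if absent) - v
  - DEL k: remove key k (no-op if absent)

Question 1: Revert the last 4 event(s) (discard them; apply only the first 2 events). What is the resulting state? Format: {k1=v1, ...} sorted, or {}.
Answer: {total=13}

Derivation:
Keep first 2 events (discard last 4):
  after event 1 (t=9: DEL total): {}
  after event 2 (t=15: INC total by 13): {total=13}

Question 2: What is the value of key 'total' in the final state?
Answer: 11

Derivation:
Track key 'total' through all 6 events:
  event 1 (t=9: DEL total): total (absent) -> (absent)
  event 2 (t=15: INC total by 13): total (absent) -> 13
  event 3 (t=25: DEC total by 2): total 13 -> 11
  event 4 (t=33: INC count by 8): total unchanged
  event 5 (t=39: INC count by 4): total unchanged
  event 6 (t=41: DEL max): total unchanged
Final: total = 11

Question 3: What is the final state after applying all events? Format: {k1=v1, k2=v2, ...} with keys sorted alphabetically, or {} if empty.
Answer: {count=12, total=11}

Derivation:
  after event 1 (t=9: DEL total): {}
  after event 2 (t=15: INC total by 13): {total=13}
  after event 3 (t=25: DEC total by 2): {total=11}
  after event 4 (t=33: INC count by 8): {count=8, total=11}
  after event 5 (t=39: INC count by 4): {count=12, total=11}
  after event 6 (t=41: DEL max): {count=12, total=11}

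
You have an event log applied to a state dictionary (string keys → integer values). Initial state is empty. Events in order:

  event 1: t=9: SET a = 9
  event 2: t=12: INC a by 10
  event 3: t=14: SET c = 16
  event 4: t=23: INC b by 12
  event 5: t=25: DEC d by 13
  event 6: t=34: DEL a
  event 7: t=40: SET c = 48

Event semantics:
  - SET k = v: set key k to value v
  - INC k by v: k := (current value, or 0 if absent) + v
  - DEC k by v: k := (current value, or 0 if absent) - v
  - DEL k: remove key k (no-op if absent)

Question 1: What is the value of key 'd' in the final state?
Answer: -13

Derivation:
Track key 'd' through all 7 events:
  event 1 (t=9: SET a = 9): d unchanged
  event 2 (t=12: INC a by 10): d unchanged
  event 3 (t=14: SET c = 16): d unchanged
  event 4 (t=23: INC b by 12): d unchanged
  event 5 (t=25: DEC d by 13): d (absent) -> -13
  event 6 (t=34: DEL a): d unchanged
  event 7 (t=40: SET c = 48): d unchanged
Final: d = -13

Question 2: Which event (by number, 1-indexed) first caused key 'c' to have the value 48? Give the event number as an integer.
Answer: 7

Derivation:
Looking for first event where c becomes 48:
  event 3: c = 16
  event 4: c = 16
  event 5: c = 16
  event 6: c = 16
  event 7: c 16 -> 48  <-- first match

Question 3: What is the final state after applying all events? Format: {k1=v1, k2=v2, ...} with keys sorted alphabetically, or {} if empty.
Answer: {b=12, c=48, d=-13}

Derivation:
  after event 1 (t=9: SET a = 9): {a=9}
  after event 2 (t=12: INC a by 10): {a=19}
  after event 3 (t=14: SET c = 16): {a=19, c=16}
  after event 4 (t=23: INC b by 12): {a=19, b=12, c=16}
  after event 5 (t=25: DEC d by 13): {a=19, b=12, c=16, d=-13}
  after event 6 (t=34: DEL a): {b=12, c=16, d=-13}
  after event 7 (t=40: SET c = 48): {b=12, c=48, d=-13}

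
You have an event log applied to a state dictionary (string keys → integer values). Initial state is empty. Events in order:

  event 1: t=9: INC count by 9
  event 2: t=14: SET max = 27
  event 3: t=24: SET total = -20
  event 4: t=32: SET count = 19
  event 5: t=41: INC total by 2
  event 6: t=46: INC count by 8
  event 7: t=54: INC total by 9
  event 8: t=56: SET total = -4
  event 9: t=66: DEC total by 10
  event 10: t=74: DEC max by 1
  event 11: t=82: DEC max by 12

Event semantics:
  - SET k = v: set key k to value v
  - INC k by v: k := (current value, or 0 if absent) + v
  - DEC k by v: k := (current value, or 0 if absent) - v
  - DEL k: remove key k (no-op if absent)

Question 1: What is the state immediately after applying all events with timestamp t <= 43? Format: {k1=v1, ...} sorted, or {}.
Answer: {count=19, max=27, total=-18}

Derivation:
Apply events with t <= 43 (5 events):
  after event 1 (t=9: INC count by 9): {count=9}
  after event 2 (t=14: SET max = 27): {count=9, max=27}
  after event 3 (t=24: SET total = -20): {count=9, max=27, total=-20}
  after event 4 (t=32: SET count = 19): {count=19, max=27, total=-20}
  after event 5 (t=41: INC total by 2): {count=19, max=27, total=-18}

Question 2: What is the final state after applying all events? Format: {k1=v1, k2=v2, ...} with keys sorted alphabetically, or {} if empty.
Answer: {count=27, max=14, total=-14}

Derivation:
  after event 1 (t=9: INC count by 9): {count=9}
  after event 2 (t=14: SET max = 27): {count=9, max=27}
  after event 3 (t=24: SET total = -20): {count=9, max=27, total=-20}
  after event 4 (t=32: SET count = 19): {count=19, max=27, total=-20}
  after event 5 (t=41: INC total by 2): {count=19, max=27, total=-18}
  after event 6 (t=46: INC count by 8): {count=27, max=27, total=-18}
  after event 7 (t=54: INC total by 9): {count=27, max=27, total=-9}
  after event 8 (t=56: SET total = -4): {count=27, max=27, total=-4}
  after event 9 (t=66: DEC total by 10): {count=27, max=27, total=-14}
  after event 10 (t=74: DEC max by 1): {count=27, max=26, total=-14}
  after event 11 (t=82: DEC max by 12): {count=27, max=14, total=-14}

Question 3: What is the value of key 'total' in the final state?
Answer: -14

Derivation:
Track key 'total' through all 11 events:
  event 1 (t=9: INC count by 9): total unchanged
  event 2 (t=14: SET max = 27): total unchanged
  event 3 (t=24: SET total = -20): total (absent) -> -20
  event 4 (t=32: SET count = 19): total unchanged
  event 5 (t=41: INC total by 2): total -20 -> -18
  event 6 (t=46: INC count by 8): total unchanged
  event 7 (t=54: INC total by 9): total -18 -> -9
  event 8 (t=56: SET total = -4): total -9 -> -4
  event 9 (t=66: DEC total by 10): total -4 -> -14
  event 10 (t=74: DEC max by 1): total unchanged
  event 11 (t=82: DEC max by 12): total unchanged
Final: total = -14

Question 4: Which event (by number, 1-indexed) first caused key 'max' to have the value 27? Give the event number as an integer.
Answer: 2

Derivation:
Looking for first event where max becomes 27:
  event 2: max (absent) -> 27  <-- first match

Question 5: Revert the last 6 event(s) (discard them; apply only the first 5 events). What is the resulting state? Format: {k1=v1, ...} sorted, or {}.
Answer: {count=19, max=27, total=-18}

Derivation:
Keep first 5 events (discard last 6):
  after event 1 (t=9: INC count by 9): {count=9}
  after event 2 (t=14: SET max = 27): {count=9, max=27}
  after event 3 (t=24: SET total = -20): {count=9, max=27, total=-20}
  after event 4 (t=32: SET count = 19): {count=19, max=27, total=-20}
  after event 5 (t=41: INC total by 2): {count=19, max=27, total=-18}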